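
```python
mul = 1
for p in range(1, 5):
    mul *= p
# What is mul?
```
Trace:
  mul=1
  mul=1, p=1
  mul=2, p=2
  mul=6, p=3
  mul=24, p=4

Final answer: 24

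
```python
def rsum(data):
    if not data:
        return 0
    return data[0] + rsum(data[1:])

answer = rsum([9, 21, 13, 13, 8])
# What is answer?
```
Call trace:
rsum(data=[9, 21, 13, 13, 8])
  rsum(data=[21, 13, 13, 8])
    rsum(data=[13, 13, 8])
      rsum(data=[13, 8])
        rsum(data=[8])
          rsum(data=[])
          -> return 0
        -> return 8
      -> return 21
    -> return 34
  -> return 55
-> return 64

Final answer: 64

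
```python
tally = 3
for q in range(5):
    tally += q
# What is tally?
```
Trace:
  tally=3
  tally=3, q=0
  tally=4, q=1
  tally=6, q=2
  tally=9, q=3
  tally=13, q=4

Final answer: 13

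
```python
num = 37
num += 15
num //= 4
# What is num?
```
Trace:
  num=37
  num=52
  num=13

Final answer: 13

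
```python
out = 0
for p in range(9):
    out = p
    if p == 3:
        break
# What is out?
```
Trace:
  out=0
  out=0, p=0
  out=1, p=1
  out=2, p=2
  out=3, p=3

Final answer: 3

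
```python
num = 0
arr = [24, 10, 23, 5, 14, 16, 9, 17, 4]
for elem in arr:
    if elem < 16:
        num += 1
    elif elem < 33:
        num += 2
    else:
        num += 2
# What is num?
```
Trace:
  num=0
  num=2, elem=24
  num=3, elem=10
  num=5, elem=23
  num=6, elem=5
  num=7, elem=14
  num=9, elem=16
  num=10, elem=9
  num=12, elem=17
  num=13, elem=4

Final answer: 13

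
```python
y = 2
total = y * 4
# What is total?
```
Trace:
  y=2
  y=2, total=8

Final answer: 8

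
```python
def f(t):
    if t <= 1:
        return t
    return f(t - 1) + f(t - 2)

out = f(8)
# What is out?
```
Call trace (a repeated sub-call is expanded the first time; later identical calls just restate its return value):
f(t=8)
  f(t=7)
    f(t=6)
      f(t=5)
        f(t=4)
          f(t=3)
            f(t=2)
              f(t=1)
              -> return 1
              f(t=0)
              -> return 0
            -> return 1
            f(t=1)
            -> return 1
          -> return 2
          f(t=2) -> return 1  (same call as traced above)
        -> return 3
        f(t=3) -> return 2  (same call as traced above)
      -> return 5
      f(t=4) -> return 3  (same call as traced above)
    -> return 8
    f(t=5) -> return 5  (same call as traced above)
  -> return 13
  f(t=6) -> return 8  (same call as traced above)
-> return 21

Final answer: 21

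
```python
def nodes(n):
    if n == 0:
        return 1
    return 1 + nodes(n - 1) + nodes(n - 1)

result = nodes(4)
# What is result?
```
Call trace (a repeated sub-call is expanded the first time; later identical calls just restate its return value):
nodes(n=4)
  nodes(n=3)
    nodes(n=2)
      nodes(n=1)
        nodes(n=0)
        -> return 1
        nodes(n=0)
        -> return 1
      -> return 3
      nodes(n=1) -> return 3  (same call as traced above)
    -> return 7
    nodes(n=2) -> return 7  (same call as traced above)
  -> return 15
  nodes(n=3) -> return 15  (same call as traced above)
-> return 31

Final answer: 31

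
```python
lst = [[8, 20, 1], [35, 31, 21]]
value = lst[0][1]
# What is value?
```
Trace:
  lst=[[8, 20, 1], [35, 31, 21]]
  lst=[[8, 20, 1], [35, 31, 21]], value=20

Final answer: 20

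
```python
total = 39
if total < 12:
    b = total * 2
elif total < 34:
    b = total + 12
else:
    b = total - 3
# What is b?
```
Trace:
  total=39
  total=39, b=36

Final answer: 36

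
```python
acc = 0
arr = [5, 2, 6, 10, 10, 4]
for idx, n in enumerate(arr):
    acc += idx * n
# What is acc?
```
Trace:
  acc=0
  acc=0, idx=0, n=5
  acc=2, idx=1, n=2
  acc=14, idx=2, n=6
  acc=44, idx=3, n=10
  acc=84, idx=4, n=10
  acc=104, idx=5, n=4

Final answer: 104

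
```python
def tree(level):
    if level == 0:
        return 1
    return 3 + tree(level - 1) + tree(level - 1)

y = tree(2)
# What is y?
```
Call trace (a repeated sub-call is expanded the first time; later identical calls just restate its return value):
tree(level=2)
  tree(level=1)
    tree(level=0)
    -> return 1
    tree(level=0)
    -> return 1
  -> return 5
  tree(level=1) -> return 5  (same call as traced above)
-> return 13

Final answer: 13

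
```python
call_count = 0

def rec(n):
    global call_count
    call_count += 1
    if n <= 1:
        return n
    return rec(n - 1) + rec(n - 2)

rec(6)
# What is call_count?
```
Call trace (a repeated sub-call is expanded the first time; later identical calls just restate its return value):
rec(n=6)
  rec(n=5)
    rec(n=4)
      rec(n=3)
        rec(n=2)
          rec(n=1)
          -> return 1
          rec(n=0)
          -> return 0
        -> return 1
        rec(n=1)
        -> return 1
      -> return 2
      rec(n=2) -> return 1  (same call as traced above)
    -> return 3
    rec(n=3) -> return 2  (same call as traced above)
  -> return 5
  rec(n=4) -> return 3  (same call as traced above)
-> return 8

call_count is incremented once per call, so count the calls in each subtree. Let C(n) = number of calls made by rec(n).
C(0) = C(1) = 1 (base case, no recursion); C(n) = 1 + C(n - 1) + C(n - 2) otherwise.
C(2) = 1 + C(1) + C(0) = 1 + 1 + 1 = 3
C(3) = 1 + C(2) + C(1) = 1 + 3 + 1 = 5
C(4) = 1 + C(3) + C(2) = 1 + 5 + 3 = 9
C(5) = 1 + C(4) + C(3) = 1 + 9 + 5 = 15
C(6) = 1 + C(5) + C(4) = 1 + 15 + 9 = 25
call_count = C(6) = 25

Final answer: 25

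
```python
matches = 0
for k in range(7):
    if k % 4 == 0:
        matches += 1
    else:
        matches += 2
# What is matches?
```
Trace:
  matches=0
  matches=1, k=0
  matches=3, k=1
  matches=5, k=2
  matches=7, k=3
  matches=8, k=4
  matches=10, k=5
  matches=12, k=6

Final answer: 12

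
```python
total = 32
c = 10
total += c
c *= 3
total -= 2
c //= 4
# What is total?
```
Trace:
  total=32
  total=32, c=10
  total=42, c=10
  total=42, c=30
  total=40, c=30
  total=40, c=7

Final answer: 40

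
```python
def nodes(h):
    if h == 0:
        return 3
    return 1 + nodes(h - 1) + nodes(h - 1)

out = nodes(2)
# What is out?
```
Call trace (a repeated sub-call is expanded the first time; later identical calls just restate its return value):
nodes(h=2)
  nodes(h=1)
    nodes(h=0)
    -> return 3
    nodes(h=0)
    -> return 3
  -> return 7
  nodes(h=1) -> return 7  (same call as traced above)
-> return 15

Final answer: 15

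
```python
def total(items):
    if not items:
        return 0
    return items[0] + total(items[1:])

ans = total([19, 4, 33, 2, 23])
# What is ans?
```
Call trace:
total(items=[19, 4, 33, 2, 23])
  total(items=[4, 33, 2, 23])
    total(items=[33, 2, 23])
      total(items=[2, 23])
        total(items=[23])
          total(items=[])
          -> return 0
        -> return 23
      -> return 25
    -> return 58
  -> return 62
-> return 81

Final answer: 81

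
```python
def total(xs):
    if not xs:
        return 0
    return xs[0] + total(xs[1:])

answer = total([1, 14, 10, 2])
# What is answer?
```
Call trace:
total(xs=[1, 14, 10, 2])
  total(xs=[14, 10, 2])
    total(xs=[10, 2])
      total(xs=[2])
        total(xs=[])
        -> return 0
      -> return 2
    -> return 12
  -> return 26
-> return 27

Final answer: 27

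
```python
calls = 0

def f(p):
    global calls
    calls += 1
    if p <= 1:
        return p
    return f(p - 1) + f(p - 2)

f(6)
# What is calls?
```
Call trace (a repeated sub-call is expanded the first time; later identical calls just restate its return value):
f(p=6)
  f(p=5)
    f(p=4)
      f(p=3)
        f(p=2)
          f(p=1)
          -> return 1
          f(p=0)
          -> return 0
        -> return 1
        f(p=1)
        -> return 1
      -> return 2
      f(p=2) -> return 1  (same call as traced above)
    -> return 3
    f(p=3) -> return 2  (same call as traced above)
  -> return 5
  f(p=4) -> return 3  (same call as traced above)
-> return 8

calls is incremented once per call, so count the calls in each subtree. Let C(p) = number of calls made by f(p).
C(0) = C(1) = 1 (base case, no recursion); C(p) = 1 + C(p - 1) + C(p - 2) otherwise.
C(2) = 1 + C(1) + C(0) = 1 + 1 + 1 = 3
C(3) = 1 + C(2) + C(1) = 1 + 3 + 1 = 5
C(4) = 1 + C(3) + C(2) = 1 + 5 + 3 = 9
C(5) = 1 + C(4) + C(3) = 1 + 9 + 5 = 15
C(6) = 1 + C(5) + C(4) = 1 + 15 + 9 = 25
calls = C(6) = 25

Final answer: 25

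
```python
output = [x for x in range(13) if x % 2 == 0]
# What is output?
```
Trace:
  x=0
  x=1
  x=2
  x=3
  x=4
  x=5
  x=6
  x=7
  x=8
  x=9
  x=10
  x=11
  x=12
  output=[0, 2, 4, 6, 8, 10, 12]

Final answer: [0, 2, 4, 6, 8, 10, 12]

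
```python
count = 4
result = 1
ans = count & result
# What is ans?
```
Trace:
  count=4
  count=4, result=1
  count=4, result=1, ans=0

Final answer: 0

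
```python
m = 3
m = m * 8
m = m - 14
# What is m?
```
Trace:
  m=3
  m=24
  m=10

Final answer: 10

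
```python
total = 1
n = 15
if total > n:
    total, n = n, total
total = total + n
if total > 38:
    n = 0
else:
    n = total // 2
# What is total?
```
Trace:
  total=1
  total=1, n=15
  total=1, n=15
  total=16, n=15
  total=16, n=8

Final answer: 16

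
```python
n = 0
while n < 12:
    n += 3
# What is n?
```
Trace:
  n=0
  n=3
  n=6
  n=9
  n=12

Final answer: 12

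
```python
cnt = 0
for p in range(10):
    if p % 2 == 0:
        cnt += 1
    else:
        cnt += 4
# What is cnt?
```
Trace:
  cnt=0
  cnt=1, p=0
  cnt=5, p=1
  cnt=6, p=2
  cnt=10, p=3
  cnt=11, p=4
  cnt=15, p=5
  cnt=16, p=6
  cnt=20, p=7
  cnt=21, p=8
  cnt=25, p=9

Final answer: 25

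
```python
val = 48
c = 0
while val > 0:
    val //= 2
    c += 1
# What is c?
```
Trace:
  val=48
  val=48, c=0
  val=24, c=1
  val=12, c=2
  val=6, c=3
  val=3, c=4
  val=1, c=5
  val=0, c=6

Final answer: 6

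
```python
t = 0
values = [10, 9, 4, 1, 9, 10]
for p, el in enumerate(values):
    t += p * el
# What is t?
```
Trace:
  t=0
  t=0, p=0, el=10
  t=9, p=1, el=9
  t=17, p=2, el=4
  t=20, p=3, el=1
  t=56, p=4, el=9
  t=106, p=5, el=10

Final answer: 106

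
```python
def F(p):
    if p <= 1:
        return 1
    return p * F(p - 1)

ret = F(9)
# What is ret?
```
Call trace:
F(p=9)
  F(p=8)
    F(p=7)
      F(p=6)
        F(p=5)
          F(p=4)
            F(p=3)
              F(p=2)
                F(p=1)
                -> return 1
              -> return 2
            -> return 6
          -> return 24
        -> return 120
      -> return 720
    -> return 5040
  -> return 40320
-> return 362880

Final answer: 362880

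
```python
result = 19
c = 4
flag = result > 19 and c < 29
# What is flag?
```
Trace:
  result=19
  result=19, c=4
  result=19, c=4, flag=False

Final answer: False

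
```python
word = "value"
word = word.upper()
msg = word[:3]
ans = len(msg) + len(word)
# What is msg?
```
Trace:
  word='value'
  word='VALUE'
  word='VALUE', msg='VAL'
  word='VALUE', msg='VAL', ans=8

Final answer: 'VAL'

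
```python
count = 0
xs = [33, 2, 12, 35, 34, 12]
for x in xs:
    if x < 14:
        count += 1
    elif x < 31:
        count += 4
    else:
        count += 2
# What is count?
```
Trace:
  count=0
  count=2, x=33
  count=3, x=2
  count=4, x=12
  count=6, x=35
  count=8, x=34
  count=9, x=12

Final answer: 9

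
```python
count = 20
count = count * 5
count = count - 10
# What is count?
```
Trace:
  count=20
  count=100
  count=90

Final answer: 90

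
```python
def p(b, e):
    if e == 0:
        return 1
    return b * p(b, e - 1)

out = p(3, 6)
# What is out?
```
Call trace:
p(b=3, e=6)
  p(b=3, e=5)
    p(b=3, e=4)
      p(b=3, e=3)
        p(b=3, e=2)
          p(b=3, e=1)
            p(b=3, e=0)
            -> return 1
          -> return 3
        -> return 9
      -> return 27
    -> return 81
  -> return 243
-> return 729

Final answer: 729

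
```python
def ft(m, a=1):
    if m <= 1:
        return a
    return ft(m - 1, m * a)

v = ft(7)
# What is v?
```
Call trace:
ft(m=7, a=1)
  ft(m=6, a=7)
    ft(m=5, a=42)
      ft(m=4, a=210)
        ft(m=3, a=840)
          ft(m=2, a=2520)
            ft(m=1, a=5040)
            -> return 5040
          -> return 5040
        -> return 5040
      -> return 5040
    -> return 5040
  -> return 5040
-> return 5040

Final answer: 5040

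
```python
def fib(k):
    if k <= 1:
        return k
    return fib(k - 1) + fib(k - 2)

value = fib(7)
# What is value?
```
Call trace (a repeated sub-call is expanded the first time; later identical calls just restate its return value):
fib(k=7)
  fib(k=6)
    fib(k=5)
      fib(k=4)
        fib(k=3)
          fib(k=2)
            fib(k=1)
            -> return 1
            fib(k=0)
            -> return 0
          -> return 1
          fib(k=1)
          -> return 1
        -> return 2
        fib(k=2) -> return 1  (same call as traced above)
      -> return 3
      fib(k=3) -> return 2  (same call as traced above)
    -> return 5
    fib(k=4) -> return 3  (same call as traced above)
  -> return 8
  fib(k=5) -> return 5  (same call as traced above)
-> return 13

Final answer: 13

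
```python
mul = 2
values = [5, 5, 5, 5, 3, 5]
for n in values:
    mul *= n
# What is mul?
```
Trace:
  mul=2
  mul=10, n=5
  mul=50, n=5
  mul=250, n=5
  mul=1250, n=5
  mul=3750, n=3
  mul=18750, n=5

Final answer: 18750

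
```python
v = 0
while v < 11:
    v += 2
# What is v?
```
Trace:
  v=0
  v=2
  v=4
  v=6
  v=8
  v=10
  v=12

Final answer: 12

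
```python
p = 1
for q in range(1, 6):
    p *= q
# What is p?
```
Trace:
  p=1
  p=1, q=1
  p=2, q=2
  p=6, q=3
  p=24, q=4
  p=120, q=5

Final answer: 120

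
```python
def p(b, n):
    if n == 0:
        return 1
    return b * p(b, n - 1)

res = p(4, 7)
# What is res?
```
Call trace:
p(b=4, n=7)
  p(b=4, n=6)
    p(b=4, n=5)
      p(b=4, n=4)
        p(b=4, n=3)
          p(b=4, n=2)
            p(b=4, n=1)
              p(b=4, n=0)
              -> return 1
            -> return 4
          -> return 16
        -> return 64
      -> return 256
    -> return 1024
  -> return 4096
-> return 16384

Final answer: 16384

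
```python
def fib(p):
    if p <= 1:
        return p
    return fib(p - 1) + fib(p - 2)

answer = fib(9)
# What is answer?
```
Call trace (a repeated sub-call is expanded the first time; later identical calls just restate its return value):
fib(p=9)
  fib(p=8)
    fib(p=7)
      fib(p=6)
        fib(p=5)
          fib(p=4)
            fib(p=3)
              fib(p=2)
                fib(p=1)
                -> return 1
                fib(p=0)
                -> return 0
              -> return 1
              fib(p=1)
              -> return 1
            -> return 2
            fib(p=2) -> return 1  (same call as traced above)
          -> return 3
          fib(p=3) -> return 2  (same call as traced above)
        -> return 5
        fib(p=4) -> return 3  (same call as traced above)
      -> return 8
      fib(p=5) -> return 5  (same call as traced above)
    -> return 13
    fib(p=6) -> return 8  (same call as traced above)
  -> return 21
  fib(p=7) -> return 13  (same call as traced above)
-> return 34

Final answer: 34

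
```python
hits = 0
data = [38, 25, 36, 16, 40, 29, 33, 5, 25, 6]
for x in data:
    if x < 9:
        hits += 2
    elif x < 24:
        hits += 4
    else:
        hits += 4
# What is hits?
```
Trace:
  hits=0
  hits=4, x=38
  hits=8, x=25
  hits=12, x=36
  hits=16, x=16
  hits=20, x=40
  hits=24, x=29
  hits=28, x=33
  hits=30, x=5
  hits=34, x=25
  hits=36, x=6

Final answer: 36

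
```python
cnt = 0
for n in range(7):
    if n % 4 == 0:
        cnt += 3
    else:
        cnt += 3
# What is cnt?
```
Trace:
  cnt=0
  cnt=3, n=0
  cnt=6, n=1
  cnt=9, n=2
  cnt=12, n=3
  cnt=15, n=4
  cnt=18, n=5
  cnt=21, n=6

Final answer: 21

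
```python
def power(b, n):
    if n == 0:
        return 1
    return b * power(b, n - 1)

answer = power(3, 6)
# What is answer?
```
Call trace:
power(b=3, n=6)
  power(b=3, n=5)
    power(b=3, n=4)
      power(b=3, n=3)
        power(b=3, n=2)
          power(b=3, n=1)
            power(b=3, n=0)
            -> return 1
          -> return 3
        -> return 9
      -> return 27
    -> return 81
  -> return 243
-> return 729

Final answer: 729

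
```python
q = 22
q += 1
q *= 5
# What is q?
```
Trace:
  q=22
  q=23
  q=115

Final answer: 115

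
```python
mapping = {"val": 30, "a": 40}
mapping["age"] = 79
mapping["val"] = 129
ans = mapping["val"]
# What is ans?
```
Trace:
  mapping={'val': 30, 'a': 40}
  mapping={'val': 30, 'a': 40, 'age': 79}
  mapping={'val': 129, 'a': 40, 'age': 79}
  mapping={'val': 129, 'a': 40, 'age': 79}, ans=129

Final answer: 129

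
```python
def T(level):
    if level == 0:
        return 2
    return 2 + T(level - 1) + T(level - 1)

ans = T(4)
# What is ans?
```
Call trace (a repeated sub-call is expanded the first time; later identical calls just restate its return value):
T(level=4)
  T(level=3)
    T(level=2)
      T(level=1)
        T(level=0)
        -> return 2
        T(level=0)
        -> return 2
      -> return 6
      T(level=1) -> return 6  (same call as traced above)
    -> return 14
    T(level=2) -> return 14  (same call as traced above)
  -> return 30
  T(level=3) -> return 30  (same call as traced above)
-> return 62

Final answer: 62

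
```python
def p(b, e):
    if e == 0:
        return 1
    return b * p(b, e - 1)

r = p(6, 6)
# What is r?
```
Call trace:
p(b=6, e=6)
  p(b=6, e=5)
    p(b=6, e=4)
      p(b=6, e=3)
        p(b=6, e=2)
          p(b=6, e=1)
            p(b=6, e=0)
            -> return 1
          -> return 6
        -> return 36
      -> return 216
    -> return 1296
  -> return 7776
-> return 46656

Final answer: 46656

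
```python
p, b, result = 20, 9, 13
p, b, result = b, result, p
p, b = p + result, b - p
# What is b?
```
Trace:
  p=20, b=9, result=13
  p=9, b=13, result=20
  p=29, b=4, result=20

Final answer: 4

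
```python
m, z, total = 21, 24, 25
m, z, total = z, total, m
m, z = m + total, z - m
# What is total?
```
Trace:
  m=21, z=24, total=25
  m=24, z=25, total=21
  m=45, z=1, total=21

Final answer: 21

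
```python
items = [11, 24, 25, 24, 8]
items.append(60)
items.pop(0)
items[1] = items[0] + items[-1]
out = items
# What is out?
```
Trace:
  items=[11, 24, 25, 24, 8]
  items=[11, 24, 25, 24, 8, 60]
  items=[24, 25, 24, 8, 60]
  items=[24, 84, 24, 8, 60]
  items=[24, 84, 24, 8, 60], out=[24, 84, 24, 8, 60]

Final answer: [24, 84, 24, 8, 60]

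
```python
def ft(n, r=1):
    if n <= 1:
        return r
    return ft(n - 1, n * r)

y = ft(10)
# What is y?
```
Call trace:
ft(n=10, r=1)
  ft(n=9, r=10)
    ft(n=8, r=90)
      ft(n=7, r=720)
        ft(n=6, r=5040)
          ft(n=5, r=30240)
            ft(n=4, r=151200)
              ft(n=3, r=604800)
                ft(n=2, r=1814400)
                  ft(n=1, r=3628800)
                  -> return 3628800
                -> return 3628800
              -> return 3628800
            -> return 3628800
          -> return 3628800
        -> return 3628800
      -> return 3628800
    -> return 3628800
  -> return 3628800
-> return 3628800

Final answer: 3628800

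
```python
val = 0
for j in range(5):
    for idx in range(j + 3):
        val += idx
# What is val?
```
Trace:
  val=0
  val=0, j=0, idx=0
  val=1, j=0, idx=1
  val=3, j=0, idx=2
  val=3, j=1, idx=0
  val=4, j=1, idx=1
  val=6, j=1, idx=2
  val=9, j=1, idx=3
  val=9, j=2, idx=0
  val=10, j=2, idx=1
  val=12, j=2, idx=2
  val=15, j=2, idx=3
  val=19, j=2, idx=4
  val=19, j=3, idx=0
  val=20, j=3, idx=1
  val=22, j=3, idx=2
  val=25, j=3, idx=3
  val=29, j=3, idx=4
  val=34, j=3, idx=5
  val=34, j=4, idx=0
  val=35, j=4, idx=1
  val=37, j=4, idx=2
  val=40, j=4, idx=3
  val=44, j=4, idx=4
  val=49, j=4, idx=5
  val=55, j=4, idx=6

Final answer: 55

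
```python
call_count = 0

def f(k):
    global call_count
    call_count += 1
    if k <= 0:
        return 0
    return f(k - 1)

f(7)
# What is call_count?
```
Call trace:
f(k=7)
  f(k=6)
    f(k=5)
      f(k=4)
        f(k=3)
          f(k=2)
            f(k=1)
              f(k=0)
              -> return 0
            -> return 0
          -> return 0
        -> return 0
      -> return 0
    -> return 0
  -> return 0
-> return 0

call_count is incremented once per call. f is entered once for each k = 7, 6, 5, 4, 3, 2, 1, 0 (the k <= 0 call returns without recursing), i.e. 7 + 1 calls.
call_count = 8

Final answer: 8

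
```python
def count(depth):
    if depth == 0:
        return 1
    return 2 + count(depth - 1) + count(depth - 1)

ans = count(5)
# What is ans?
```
Call trace (a repeated sub-call is expanded the first time; later identical calls just restate its return value):
count(depth=5)
  count(depth=4)
    count(depth=3)
      count(depth=2)
        count(depth=1)
          count(depth=0)
          -> return 1
          count(depth=0)
          -> return 1
        -> return 4
        count(depth=1) -> return 4  (same call as traced above)
      -> return 10
      count(depth=2) -> return 10  (same call as traced above)
    -> return 22
    count(depth=3) -> return 22  (same call as traced above)
  -> return 46
  count(depth=4) -> return 46  (same call as traced above)
-> return 94

Final answer: 94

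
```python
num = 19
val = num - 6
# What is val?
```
Trace:
  num=19
  num=19, val=13

Final answer: 13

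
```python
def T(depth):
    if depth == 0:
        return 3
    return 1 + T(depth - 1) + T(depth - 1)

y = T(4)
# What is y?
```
Call trace (a repeated sub-call is expanded the first time; later identical calls just restate its return value):
T(depth=4)
  T(depth=3)
    T(depth=2)
      T(depth=1)
        T(depth=0)
        -> return 3
        T(depth=0)
        -> return 3
      -> return 7
      T(depth=1) -> return 7  (same call as traced above)
    -> return 15
    T(depth=2) -> return 15  (same call as traced above)
  -> return 31
  T(depth=3) -> return 31  (same call as traced above)
-> return 63

Final answer: 63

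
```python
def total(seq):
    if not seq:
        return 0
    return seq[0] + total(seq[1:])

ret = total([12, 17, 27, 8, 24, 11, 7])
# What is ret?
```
Call trace:
total(seq=[12, 17, 27, 8, 24, 11, 7])
  total(seq=[17, 27, 8, 24, 11, 7])
    total(seq=[27, 8, 24, 11, 7])
      total(seq=[8, 24, 11, 7])
        total(seq=[24, 11, 7])
          total(seq=[11, 7])
            total(seq=[7])
              total(seq=[])
              -> return 0
            -> return 7
          -> return 18
        -> return 42
      -> return 50
    -> return 77
  -> return 94
-> return 106

Final answer: 106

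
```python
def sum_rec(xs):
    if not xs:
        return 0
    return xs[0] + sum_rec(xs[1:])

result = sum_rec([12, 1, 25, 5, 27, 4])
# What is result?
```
Call trace:
sum_rec(xs=[12, 1, 25, 5, 27, 4])
  sum_rec(xs=[1, 25, 5, 27, 4])
    sum_rec(xs=[25, 5, 27, 4])
      sum_rec(xs=[5, 27, 4])
        sum_rec(xs=[27, 4])
          sum_rec(xs=[4])
            sum_rec(xs=[])
            -> return 0
          -> return 4
        -> return 31
      -> return 36
    -> return 61
  -> return 62
-> return 74

Final answer: 74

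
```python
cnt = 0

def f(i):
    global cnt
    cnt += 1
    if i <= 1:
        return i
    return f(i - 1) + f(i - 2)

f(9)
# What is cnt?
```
Call trace (a repeated sub-call is expanded the first time; later identical calls just restate its return value):
f(i=9)
  f(i=8)
    f(i=7)
      f(i=6)
        f(i=5)
          f(i=4)
            f(i=3)
              f(i=2)
                f(i=1)
                -> return 1
                f(i=0)
                -> return 0
              -> return 1
              f(i=1)
              -> return 1
            -> return 2
            f(i=2) -> return 1  (same call as traced above)
          -> return 3
          f(i=3) -> return 2  (same call as traced above)
        -> return 5
        f(i=4) -> return 3  (same call as traced above)
      -> return 8
      f(i=5) -> return 5  (same call as traced above)
    -> return 13
    f(i=6) -> return 8  (same call as traced above)
  -> return 21
  f(i=7) -> return 13  (same call as traced above)
-> return 34

cnt is incremented once per call, so count the calls in each subtree. Let C(i) = number of calls made by f(i).
C(0) = C(1) = 1 (base case, no recursion); C(i) = 1 + C(i - 1) + C(i - 2) otherwise.
C(2) = 1 + C(1) + C(0) = 1 + 1 + 1 = 3
C(3) = 1 + C(2) + C(1) = 1 + 3 + 1 = 5
C(4) = 1 + C(3) + C(2) = 1 + 5 + 3 = 9
C(5) = 1 + C(4) + C(3) = 1 + 9 + 5 = 15
C(6) = 1 + C(5) + C(4) = 1 + 15 + 9 = 25
C(7) = 1 + C(6) + C(5) = 1 + 25 + 15 = 41
C(8) = 1 + C(7) + C(6) = 1 + 41 + 25 = 67
C(9) = 1 + C(8) + C(7) = 1 + 67 + 41 = 109
cnt = C(9) = 109

Final answer: 109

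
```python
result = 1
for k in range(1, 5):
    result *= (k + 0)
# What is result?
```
Trace:
  result=1
  result=1, k=1
  result=2, k=2
  result=6, k=3
  result=24, k=4

Final answer: 24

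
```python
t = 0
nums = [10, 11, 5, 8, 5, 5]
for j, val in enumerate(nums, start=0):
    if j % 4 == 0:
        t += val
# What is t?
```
Trace:
  t=0
  t=10, j=0, val=10
  t=10, j=1, val=11
  t=10, j=2, val=5
  t=10, j=3, val=8
  t=15, j=4, val=5
  t=15, j=5, val=5

Final answer: 15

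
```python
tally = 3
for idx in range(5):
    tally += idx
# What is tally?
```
Trace:
  tally=3
  tally=3, idx=0
  tally=4, idx=1
  tally=6, idx=2
  tally=9, idx=3
  tally=13, idx=4

Final answer: 13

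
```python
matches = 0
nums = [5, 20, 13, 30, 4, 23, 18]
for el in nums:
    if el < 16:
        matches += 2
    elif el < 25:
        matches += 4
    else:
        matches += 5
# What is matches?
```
Trace:
  matches=0
  matches=2, el=5
  matches=6, el=20
  matches=8, el=13
  matches=13, el=30
  matches=15, el=4
  matches=19, el=23
  matches=23, el=18

Final answer: 23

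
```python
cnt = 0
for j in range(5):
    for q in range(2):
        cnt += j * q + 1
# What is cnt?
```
Trace:
  cnt=0
  cnt=1, j=0, q=0
  cnt=2, j=0, q=1
  cnt=3, j=1, q=0
  cnt=5, j=1, q=1
  cnt=6, j=2, q=0
  cnt=9, j=2, q=1
  cnt=10, j=3, q=0
  cnt=14, j=3, q=1
  cnt=15, j=4, q=0
  cnt=20, j=4, q=1

Final answer: 20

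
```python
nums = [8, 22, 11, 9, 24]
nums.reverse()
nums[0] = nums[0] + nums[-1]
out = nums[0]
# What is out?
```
Trace:
  nums=[8, 22, 11, 9, 24]
  nums=[24, 9, 11, 22, 8]
  nums=[32, 9, 11, 22, 8]
  nums=[32, 9, 11, 22, 8], out=32

Final answer: 32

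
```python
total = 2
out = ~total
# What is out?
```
Trace:
  total=2
  total=2, out=-3

Final answer: -3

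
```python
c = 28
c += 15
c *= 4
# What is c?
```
Trace:
  c=28
  c=43
  c=172

Final answer: 172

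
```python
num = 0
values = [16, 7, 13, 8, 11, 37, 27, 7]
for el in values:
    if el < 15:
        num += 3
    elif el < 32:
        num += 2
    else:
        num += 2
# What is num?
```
Trace:
  num=0
  num=2, el=16
  num=5, el=7
  num=8, el=13
  num=11, el=8
  num=14, el=11
  num=16, el=37
  num=18, el=27
  num=21, el=7

Final answer: 21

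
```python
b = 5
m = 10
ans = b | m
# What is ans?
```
Trace:
  b=5
  b=5, m=10
  b=5, m=10, ans=15

Final answer: 15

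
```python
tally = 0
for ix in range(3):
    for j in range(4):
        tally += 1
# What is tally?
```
Trace:
  tally=0
  tally=1, ix=0, j=0
  tally=2, ix=0, j=1
  tally=3, ix=0, j=2
  tally=4, ix=0, j=3
  tally=5, ix=1, j=0
  tally=6, ix=1, j=1
  tally=7, ix=1, j=2
  tally=8, ix=1, j=3
  tally=9, ix=2, j=0
  tally=10, ix=2, j=1
  tally=11, ix=2, j=2
  tally=12, ix=2, j=3

Final answer: 12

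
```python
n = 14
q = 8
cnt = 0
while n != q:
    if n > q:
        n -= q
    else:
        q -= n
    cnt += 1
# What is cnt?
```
Trace:
  n=14
  n=14, q=8
  n=14, q=8, cnt=0
  n=6, q=8, cnt=1
  n=6, q=2, cnt=2
  n=4, q=2, cnt=3
  n=2, q=2, cnt=4

Final answer: 4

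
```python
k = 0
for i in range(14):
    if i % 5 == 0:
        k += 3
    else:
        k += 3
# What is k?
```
Trace:
  k=0
  k=3, i=0
  k=6, i=1
  k=9, i=2
  k=12, i=3
  k=15, i=4
  k=18, i=5
  k=21, i=6
  k=24, i=7
  k=27, i=8
  k=30, i=9
  k=33, i=10
  k=36, i=11
  k=39, i=12
  k=42, i=13

Final answer: 42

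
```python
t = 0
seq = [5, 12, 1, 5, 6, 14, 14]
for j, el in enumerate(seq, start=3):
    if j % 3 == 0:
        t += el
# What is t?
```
Trace:
  t=0
  t=5, j=3, el=5
  t=5, j=4, el=12
  t=5, j=5, el=1
  t=10, j=6, el=5
  t=10, j=7, el=6
  t=10, j=8, el=14
  t=24, j=9, el=14

Final answer: 24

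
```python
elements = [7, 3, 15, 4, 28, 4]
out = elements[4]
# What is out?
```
Trace:
  elements=[7, 3, 15, 4, 28, 4]
  elements=[7, 3, 15, 4, 28, 4], out=28

Final answer: 28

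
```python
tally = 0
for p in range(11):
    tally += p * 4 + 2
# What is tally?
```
Trace:
  tally=0
  tally=2, p=0
  tally=8, p=1
  tally=18, p=2
  tally=32, p=3
  tally=50, p=4
  tally=72, p=5
  tally=98, p=6
  tally=128, p=7
  tally=162, p=8
  tally=200, p=9
  tally=242, p=10

Final answer: 242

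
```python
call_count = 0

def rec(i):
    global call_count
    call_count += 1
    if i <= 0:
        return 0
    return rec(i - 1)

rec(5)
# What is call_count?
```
Call trace:
rec(i=5)
  rec(i=4)
    rec(i=3)
      rec(i=2)
        rec(i=1)
          rec(i=0)
          -> return 0
        -> return 0
      -> return 0
    -> return 0
  -> return 0
-> return 0

call_count is incremented once per call. rec is entered once for each i = 5, 4, 3, 2, 1, 0 (the i <= 0 call returns without recursing), i.e. 5 + 1 calls.
call_count = 6

Final answer: 6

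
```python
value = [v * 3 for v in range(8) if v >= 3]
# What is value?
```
Trace:
  v=0
  v=1
  v=2
  v=3
  v=4
  v=5
  v=6
  v=7
  value=[9, 12, 15, 18, 21]

Final answer: [9, 12, 15, 18, 21]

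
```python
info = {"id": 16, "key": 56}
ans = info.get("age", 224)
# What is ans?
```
Trace:
  info={'id': 16, 'key': 56}
  info={'id': 16, 'key': 56}, ans=224

Final answer: 224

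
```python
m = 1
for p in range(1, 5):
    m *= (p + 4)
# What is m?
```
Trace:
  m=1
  m=5, p=1
  m=30, p=2
  m=210, p=3
  m=1680, p=4

Final answer: 1680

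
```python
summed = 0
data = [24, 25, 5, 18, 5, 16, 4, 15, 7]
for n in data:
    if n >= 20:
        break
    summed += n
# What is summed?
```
Trace:
  summed=0
  summed=0, n=24

Final answer: 0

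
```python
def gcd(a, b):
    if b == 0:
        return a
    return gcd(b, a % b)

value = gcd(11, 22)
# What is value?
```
Call trace:
gcd(a=11, b=22)
  gcd(a=22, b=11)
    gcd(a=11, b=0)
    -> return 11
  -> return 11
-> return 11

Final answer: 11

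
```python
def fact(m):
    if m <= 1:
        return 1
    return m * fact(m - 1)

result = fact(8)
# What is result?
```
Call trace:
fact(m=8)
  fact(m=7)
    fact(m=6)
      fact(m=5)
        fact(m=4)
          fact(m=3)
            fact(m=2)
              fact(m=1)
              -> return 1
            -> return 2
          -> return 6
        -> return 24
      -> return 120
    -> return 720
  -> return 5040
-> return 40320

Final answer: 40320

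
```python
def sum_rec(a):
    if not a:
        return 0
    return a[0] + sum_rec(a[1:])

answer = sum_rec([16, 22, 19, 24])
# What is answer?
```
Call trace:
sum_rec(a=[16, 22, 19, 24])
  sum_rec(a=[22, 19, 24])
    sum_rec(a=[19, 24])
      sum_rec(a=[24])
        sum_rec(a=[])
        -> return 0
      -> return 24
    -> return 43
  -> return 65
-> return 81

Final answer: 81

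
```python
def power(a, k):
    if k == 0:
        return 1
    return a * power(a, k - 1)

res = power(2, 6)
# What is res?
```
Call trace:
power(a=2, k=6)
  power(a=2, k=5)
    power(a=2, k=4)
      power(a=2, k=3)
        power(a=2, k=2)
          power(a=2, k=1)
            power(a=2, k=0)
            -> return 1
          -> return 2
        -> return 4
      -> return 8
    -> return 16
  -> return 32
-> return 64

Final answer: 64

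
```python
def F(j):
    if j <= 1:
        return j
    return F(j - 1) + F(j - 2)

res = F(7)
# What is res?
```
Call trace (a repeated sub-call is expanded the first time; later identical calls just restate its return value):
F(j=7)
  F(j=6)
    F(j=5)
      F(j=4)
        F(j=3)
          F(j=2)
            F(j=1)
            -> return 1
            F(j=0)
            -> return 0
          -> return 1
          F(j=1)
          -> return 1
        -> return 2
        F(j=2) -> return 1  (same call as traced above)
      -> return 3
      F(j=3) -> return 2  (same call as traced above)
    -> return 5
    F(j=4) -> return 3  (same call as traced above)
  -> return 8
  F(j=5) -> return 5  (same call as traced above)
-> return 13

Final answer: 13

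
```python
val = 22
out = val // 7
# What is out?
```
Trace:
  val=22
  val=22, out=3

Final answer: 3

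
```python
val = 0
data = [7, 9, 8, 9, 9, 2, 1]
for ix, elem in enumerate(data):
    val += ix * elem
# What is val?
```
Trace:
  val=0
  val=0, ix=0, elem=7
  val=9, ix=1, elem=9
  val=25, ix=2, elem=8
  val=52, ix=3, elem=9
  val=88, ix=4, elem=9
  val=98, ix=5, elem=2
  val=104, ix=6, elem=1

Final answer: 104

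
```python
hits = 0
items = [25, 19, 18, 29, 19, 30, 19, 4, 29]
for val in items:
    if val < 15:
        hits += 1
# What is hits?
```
Trace:
  hits=0
  hits=0, val=25
  hits=0, val=19
  hits=0, val=18
  hits=0, val=29
  hits=0, val=19
  hits=0, val=30
  hits=0, val=19
  hits=1, val=4
  hits=1, val=29

Final answer: 1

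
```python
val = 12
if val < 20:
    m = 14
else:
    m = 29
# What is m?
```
Trace:
  val=12
  val=12, m=14

Final answer: 14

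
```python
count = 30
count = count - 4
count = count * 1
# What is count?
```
Trace:
  count=30
  count=26
  count=26

Final answer: 26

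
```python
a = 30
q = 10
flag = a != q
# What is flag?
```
Trace:
  a=30
  a=30, q=10
  a=30, q=10, flag=True

Final answer: True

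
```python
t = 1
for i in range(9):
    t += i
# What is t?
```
Trace:
  t=1
  t=1, i=0
  t=2, i=1
  t=4, i=2
  t=7, i=3
  t=11, i=4
  t=16, i=5
  t=22, i=6
  t=29, i=7
  t=37, i=8

Final answer: 37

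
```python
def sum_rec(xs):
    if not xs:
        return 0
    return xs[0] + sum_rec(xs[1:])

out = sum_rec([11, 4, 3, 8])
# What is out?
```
Call trace:
sum_rec(xs=[11, 4, 3, 8])
  sum_rec(xs=[4, 3, 8])
    sum_rec(xs=[3, 8])
      sum_rec(xs=[8])
        sum_rec(xs=[])
        -> return 0
      -> return 8
    -> return 11
  -> return 15
-> return 26

Final answer: 26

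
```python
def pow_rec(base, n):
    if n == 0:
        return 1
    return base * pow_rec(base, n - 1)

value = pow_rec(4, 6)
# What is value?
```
Call trace:
pow_rec(base=4, n=6)
  pow_rec(base=4, n=5)
    pow_rec(base=4, n=4)
      pow_rec(base=4, n=3)
        pow_rec(base=4, n=2)
          pow_rec(base=4, n=1)
            pow_rec(base=4, n=0)
            -> return 1
          -> return 4
        -> return 16
      -> return 64
    -> return 256
  -> return 1024
-> return 4096

Final answer: 4096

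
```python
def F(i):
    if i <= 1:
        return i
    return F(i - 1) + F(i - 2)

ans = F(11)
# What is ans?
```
Call trace (a repeated sub-call is expanded the first time; later identical calls just restate its return value):
F(i=11)
  F(i=10)
    F(i=9)
      F(i=8)
        F(i=7)
          F(i=6)
            F(i=5)
              F(i=4)
                F(i=3)
                  F(i=2)
                    F(i=1)
                    -> return 1
                    F(i=0)
                    -> return 0
                  -> return 1
                  F(i=1)
                  -> return 1
                -> return 2
                F(i=2) -> return 1  (same call as traced above)
              -> return 3
              F(i=3) -> return 2  (same call as traced above)
            -> return 5
            F(i=4) -> return 3  (same call as traced above)
          -> return 8
          F(i=5) -> return 5  (same call as traced above)
        -> return 13
        F(i=6) -> return 8  (same call as traced above)
      -> return 21
      F(i=7) -> return 13  (same call as traced above)
    -> return 34
    F(i=8) -> return 21  (same call as traced above)
  -> return 55
  F(i=9) -> return 34  (same call as traced above)
-> return 89

Final answer: 89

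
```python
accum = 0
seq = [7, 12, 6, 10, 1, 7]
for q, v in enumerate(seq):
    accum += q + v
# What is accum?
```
Trace:
  accum=0
  accum=7, q=0, v=7
  accum=20, q=1, v=12
  accum=28, q=2, v=6
  accum=41, q=3, v=10
  accum=46, q=4, v=1
  accum=58, q=5, v=7

Final answer: 58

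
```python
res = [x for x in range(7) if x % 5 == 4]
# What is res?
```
Trace:
  x=0
  x=1
  x=2
  x=3
  x=4
  x=5
  x=6
  res=[4]

Final answer: [4]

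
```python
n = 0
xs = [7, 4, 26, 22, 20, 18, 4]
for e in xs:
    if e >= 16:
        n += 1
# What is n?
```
Trace:
  n=0
  n=0, e=7
  n=0, e=4
  n=1, e=26
  n=2, e=22
  n=3, e=20
  n=4, e=18
  n=4, e=4

Final answer: 4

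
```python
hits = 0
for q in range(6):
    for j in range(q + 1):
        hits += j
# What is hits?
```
Trace:
  hits=0
  hits=0, q=0, j=0
  hits=0, q=1, j=0
  hits=1, q=1, j=1
  hits=1, q=2, j=0
  hits=2, q=2, j=1
  hits=4, q=2, j=2
  hits=4, q=3, j=0
  hits=5, q=3, j=1
  hits=7, q=3, j=2
  hits=10, q=3, j=3
  hits=10, q=4, j=0
  hits=11, q=4, j=1
  hits=13, q=4, j=2
  hits=16, q=4, j=3
  hits=20, q=4, j=4
  hits=20, q=5, j=0
  hits=21, q=5, j=1
  hits=23, q=5, j=2
  hits=26, q=5, j=3
  hits=30, q=5, j=4
  hits=35, q=5, j=5

Final answer: 35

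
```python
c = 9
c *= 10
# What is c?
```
Trace:
  c=9
  c=90

Final answer: 90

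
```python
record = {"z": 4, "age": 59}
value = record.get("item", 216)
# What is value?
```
Trace:
  record={'z': 4, 'age': 59}
  record={'z': 4, 'age': 59}, value=216

Final answer: 216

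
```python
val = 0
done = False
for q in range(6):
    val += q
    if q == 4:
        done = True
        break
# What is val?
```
Trace:
  val=0
  val=0, done=False
  val=0, done=False, q=0
  val=1, done=False, q=1
  val=3, done=False, q=2
  val=6, done=False, q=3
  val=10, done=True, q=4

Final answer: 10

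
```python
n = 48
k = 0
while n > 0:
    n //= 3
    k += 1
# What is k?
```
Trace:
  n=48
  n=48, k=0
  n=16, k=1
  n=5, k=2
  n=1, k=3
  n=0, k=4

Final answer: 4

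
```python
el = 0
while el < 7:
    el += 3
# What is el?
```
Trace:
  el=0
  el=3
  el=6
  el=9

Final answer: 9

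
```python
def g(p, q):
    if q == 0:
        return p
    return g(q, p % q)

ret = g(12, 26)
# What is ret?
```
Call trace:
g(p=12, q=26)
  g(p=26, q=12)
    g(p=12, q=2)
      g(p=2, q=0)
      -> return 2
    -> return 2
  -> return 2
-> return 2

Final answer: 2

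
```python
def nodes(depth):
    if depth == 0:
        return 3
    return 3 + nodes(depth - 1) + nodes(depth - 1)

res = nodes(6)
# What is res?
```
Call trace (a repeated sub-call is expanded the first time; later identical calls just restate its return value):
nodes(depth=6)
  nodes(depth=5)
    nodes(depth=4)
      nodes(depth=3)
        nodes(depth=2)
          nodes(depth=1)
            nodes(depth=0)
            -> return 3
            nodes(depth=0)
            -> return 3
          -> return 9
          nodes(depth=1) -> return 9  (same call as traced above)
        -> return 21
        nodes(depth=2) -> return 21  (same call as traced above)
      -> return 45
      nodes(depth=3) -> return 45  (same call as traced above)
    -> return 93
    nodes(depth=4) -> return 93  (same call as traced above)
  -> return 189
  nodes(depth=5) -> return 189  (same call as traced above)
-> return 381

Final answer: 381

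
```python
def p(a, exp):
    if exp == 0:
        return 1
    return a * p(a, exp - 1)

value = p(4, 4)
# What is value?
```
Call trace:
p(a=4, exp=4)
  p(a=4, exp=3)
    p(a=4, exp=2)
      p(a=4, exp=1)
        p(a=4, exp=0)
        -> return 1
      -> return 4
    -> return 16
  -> return 64
-> return 256

Final answer: 256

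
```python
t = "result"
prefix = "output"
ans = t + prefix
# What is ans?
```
Trace:
  t='result'
  t='result', prefix='output'
  t='result', prefix='output', ans='resultoutput'

Final answer: 'resultoutput'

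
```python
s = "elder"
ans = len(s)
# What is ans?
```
Trace:
  s='elder'
  s='elder', ans=5

Final answer: 5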